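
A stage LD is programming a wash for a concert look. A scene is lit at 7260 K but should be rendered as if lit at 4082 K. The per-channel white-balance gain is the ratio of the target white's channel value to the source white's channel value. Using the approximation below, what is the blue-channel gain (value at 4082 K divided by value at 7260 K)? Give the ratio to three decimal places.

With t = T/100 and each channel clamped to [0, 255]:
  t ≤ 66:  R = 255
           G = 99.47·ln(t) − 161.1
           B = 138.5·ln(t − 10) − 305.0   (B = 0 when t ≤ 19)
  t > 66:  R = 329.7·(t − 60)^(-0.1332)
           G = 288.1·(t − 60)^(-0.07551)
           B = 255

At 7260 K (t = 72.6):
  B = 255 by definition for t > 66.
At 4082 K (t = 40.82):
  B = 138.5·ln(40.82 − 10) − 305.0 = 138.5·ln 30.82 − 305.0 = 138.5·3.4282 − 305.0 = 169.801.
Gain = 169.801 / 255.000 = 0.6659 → 0.666.

0.666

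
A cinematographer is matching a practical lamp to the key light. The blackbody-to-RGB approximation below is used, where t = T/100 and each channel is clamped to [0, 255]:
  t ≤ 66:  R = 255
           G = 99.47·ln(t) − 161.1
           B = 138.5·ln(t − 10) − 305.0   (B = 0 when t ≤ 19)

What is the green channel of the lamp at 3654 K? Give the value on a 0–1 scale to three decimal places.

t = 3654/100 = 36.54; the t ≤ 66 branch applies.
G = 99.47·ln 36.54 − 161.1 = 99.47·3.5984 − 161.1 = 196.834.
On a 0–1 scale: 196.834/255 = 0.7719 → 0.772.

0.772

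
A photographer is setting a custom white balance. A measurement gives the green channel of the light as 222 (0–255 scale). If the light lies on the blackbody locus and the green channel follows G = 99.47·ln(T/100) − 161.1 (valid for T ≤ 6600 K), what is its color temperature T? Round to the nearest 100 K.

ln t = (222 + 161.1) / 99.47 = 3.8514.
t = e^3.8514 = 47.059.
T = 100·t = 4706 K → 4700 K to the nearest 100 K.

4700 K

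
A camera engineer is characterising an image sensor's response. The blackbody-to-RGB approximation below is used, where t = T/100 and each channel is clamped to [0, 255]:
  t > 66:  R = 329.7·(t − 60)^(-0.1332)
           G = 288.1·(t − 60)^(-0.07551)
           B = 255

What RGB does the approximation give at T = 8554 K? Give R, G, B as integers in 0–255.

R=214, G=226, B=255

t = 8554/100 = 85.54; the t > 66 branch applies.
R = 329.7·(85.54 − 60)^(-0.1332) = 329.7·25.54^(-0.1332) = 329.7·0.64947 = 214.130.
G = 288.1·(85.54 − 60)^(-0.07551) = 288.1·25.54^(-0.07551) = 288.1·0.78296 = 225.571.
B = 255 by definition for t > 66.
Rounded: (214, 226, 255).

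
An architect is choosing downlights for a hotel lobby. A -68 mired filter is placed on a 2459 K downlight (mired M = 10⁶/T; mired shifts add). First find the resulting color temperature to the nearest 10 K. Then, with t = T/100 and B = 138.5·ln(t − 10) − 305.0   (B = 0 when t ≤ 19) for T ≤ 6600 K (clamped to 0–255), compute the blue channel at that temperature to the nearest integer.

106

M_in = 10⁶/2459 = 406.67; M_out = 406.67 + (-68) = 338.67.
T_out = 10⁶/338.67 = 2952.7 K → 2950 K; t = 29.5.
B = 138.5·ln(29.5 − 10) − 305.0 = 138.5·ln 19.5 − 305.0 = 138.5·2.9704 − 305.0 = 106.402.
Rounded: 106.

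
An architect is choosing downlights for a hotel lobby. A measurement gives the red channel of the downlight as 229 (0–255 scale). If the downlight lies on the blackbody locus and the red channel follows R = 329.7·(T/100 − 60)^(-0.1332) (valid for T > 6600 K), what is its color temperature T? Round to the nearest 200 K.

(t − 60)^(-0.1332) = 229/329.7 = 0.69457.
t − 60 = 0.69457^(1/-0.1332) = 0.69457^(-7.508) = 15.428, so t = 75.428.
T = 100·t = 7543 K → 7600 K to the nearest 200 K.

7600 K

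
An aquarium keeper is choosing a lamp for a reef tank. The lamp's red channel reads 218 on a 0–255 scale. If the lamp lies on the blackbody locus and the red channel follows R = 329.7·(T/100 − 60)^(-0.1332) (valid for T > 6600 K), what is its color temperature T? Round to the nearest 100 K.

(t − 60)^(-0.1332) = 218/329.7 = 0.66121.
t − 60 = 0.66121^(1/-0.1332) = 0.66121^(-7.508) = 22.326, so t = 82.326.
T = 100·t = 8233 K → 8200 K to the nearest 100 K.

8200 K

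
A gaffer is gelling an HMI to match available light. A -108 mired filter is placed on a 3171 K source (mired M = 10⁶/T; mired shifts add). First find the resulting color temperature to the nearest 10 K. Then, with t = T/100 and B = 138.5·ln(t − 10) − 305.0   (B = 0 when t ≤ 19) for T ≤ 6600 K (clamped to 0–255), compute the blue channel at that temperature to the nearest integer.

200

M_in = 10⁶/3171 = 315.36; M_out = 315.36 + (-108) = 207.36.
T_out = 10⁶/207.36 = 4822.6 K → 4820 K; t = 48.2.
B = 138.5·ln(48.2 − 10) − 305.0 = 138.5·ln 38.2 − 305.0 = 138.5·3.6428 − 305.0 = 199.533.
Rounded: 200.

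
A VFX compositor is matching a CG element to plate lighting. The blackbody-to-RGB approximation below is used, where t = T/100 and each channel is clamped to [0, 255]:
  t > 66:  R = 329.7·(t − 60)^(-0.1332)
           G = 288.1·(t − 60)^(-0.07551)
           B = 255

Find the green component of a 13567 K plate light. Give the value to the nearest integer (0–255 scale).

t = 13567/100 = 135.67; the t > 66 branch applies.
G = 288.1·(135.67 − 60)^(-0.07551) = 288.1·75.67^(-0.07551) = 288.1·0.72131 = 207.810.
Rounded: 208.

208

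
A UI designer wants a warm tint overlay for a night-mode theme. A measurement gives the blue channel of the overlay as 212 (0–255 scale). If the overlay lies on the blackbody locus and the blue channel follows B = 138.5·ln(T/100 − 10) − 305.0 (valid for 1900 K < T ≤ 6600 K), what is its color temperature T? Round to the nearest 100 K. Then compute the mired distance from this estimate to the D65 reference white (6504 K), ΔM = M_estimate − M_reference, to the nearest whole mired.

ln(t − 10) = (212 + 305.0) / 138.5 = 3.7329.
t − 10 = e^3.7329 = 41.798, so t = 51.798.
T = 100·t = 5180 K → 5200 K to the nearest 100 K.
M_estimate = 10⁶/5200 = 192.31; M_reference = 10⁶/6504 = 153.75.
ΔM = 192.31 − 153.75 = 38.56 → +39 mireds.

+39 mireds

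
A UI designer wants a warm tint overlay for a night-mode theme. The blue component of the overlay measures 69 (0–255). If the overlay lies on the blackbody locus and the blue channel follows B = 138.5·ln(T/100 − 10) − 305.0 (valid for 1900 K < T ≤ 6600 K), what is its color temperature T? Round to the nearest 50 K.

2500 K

ln(t − 10) = (69 + 305.0) / 138.5 = 2.7004.
t − 10 = e^2.7004 = 14.885, so t = 24.885.
T = 100·t = 2489 K → 2500 K to the nearest 50 K.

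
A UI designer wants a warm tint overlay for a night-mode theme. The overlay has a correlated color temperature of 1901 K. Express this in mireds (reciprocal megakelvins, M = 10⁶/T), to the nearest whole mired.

M = 10⁶ / 1901 = 526.039 → 526 mireds.

526 mireds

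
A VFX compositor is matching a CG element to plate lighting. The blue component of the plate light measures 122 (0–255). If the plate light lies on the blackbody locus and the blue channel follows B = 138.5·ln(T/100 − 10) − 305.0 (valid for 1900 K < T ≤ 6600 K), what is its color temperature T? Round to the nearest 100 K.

ln(t − 10) = (122 + 305.0) / 138.5 = 3.0830.
t − 10 = e^3.0830 = 21.824, so t = 31.824.
T = 100·t = 3182 K → 3200 K to the nearest 100 K.

3200 K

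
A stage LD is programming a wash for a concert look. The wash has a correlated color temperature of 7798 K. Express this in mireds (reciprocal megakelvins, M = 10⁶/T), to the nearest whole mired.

128 mireds

M = 10⁶ / 7798 = 128.238 → 128 mireds.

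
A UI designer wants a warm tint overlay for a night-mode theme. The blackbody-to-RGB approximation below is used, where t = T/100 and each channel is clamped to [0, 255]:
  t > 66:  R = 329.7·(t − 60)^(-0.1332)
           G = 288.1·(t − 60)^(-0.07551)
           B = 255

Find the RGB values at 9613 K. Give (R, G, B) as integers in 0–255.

(204, 220, 255)

t = 9613/100 = 96.13; the t > 66 branch applies.
R = 329.7·(96.13 − 60)^(-0.1332) = 329.7·36.13^(-0.1332) = 329.7·0.62014 = 204.461.
G = 288.1·(96.13 − 60)^(-0.07551) = 288.1·36.13^(-0.07551) = 288.1·0.76272 = 219.740.
B = 255 by definition for t > 66.
Rounded: (204, 220, 255).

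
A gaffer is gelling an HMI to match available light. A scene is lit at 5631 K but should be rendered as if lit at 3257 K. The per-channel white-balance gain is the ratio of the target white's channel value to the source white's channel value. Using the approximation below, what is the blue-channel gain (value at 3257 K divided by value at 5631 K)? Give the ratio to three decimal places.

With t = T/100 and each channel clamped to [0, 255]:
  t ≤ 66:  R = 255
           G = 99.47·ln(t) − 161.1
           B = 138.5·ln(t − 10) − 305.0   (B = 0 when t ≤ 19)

At 5631 K (t = 56.31):
  B = 138.5·ln(56.31 − 10) − 305.0 = 138.5·ln 46.31 − 305.0 = 138.5·3.8354 − 305.0 = 226.197.
At 3257 K (t = 32.57):
  B = 138.5·ln(32.57 − 10) − 305.0 = 138.5·ln 22.57 − 305.0 = 138.5·3.1166 − 305.0 = 126.652.
Gain = 126.652 / 226.197 = 0.5599 → 0.560.

0.560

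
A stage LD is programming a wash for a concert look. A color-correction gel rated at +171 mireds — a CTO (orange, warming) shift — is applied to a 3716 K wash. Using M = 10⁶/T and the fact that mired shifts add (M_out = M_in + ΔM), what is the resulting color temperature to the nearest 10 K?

2270 K

M_in = 10⁶/3716 = 269.11 mireds.
M_out = 269.11 + (+171) = 440.11 mireds.
T_out = 10⁶/440.11 = 2272.2 K → 2270 K.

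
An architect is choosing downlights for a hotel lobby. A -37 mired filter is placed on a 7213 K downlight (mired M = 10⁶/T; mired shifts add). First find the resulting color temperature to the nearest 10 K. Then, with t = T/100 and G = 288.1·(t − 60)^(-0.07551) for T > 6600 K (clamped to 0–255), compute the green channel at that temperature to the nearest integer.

M_in = 10⁶/7213 = 138.64; M_out = 138.64 + (-37) = 101.64.
T_out = 10⁶/101.64 = 9838.8 K → 9840 K; t = 98.4.
G = 288.1·(98.4 − 60)^(-0.07551) = 288.1·38.4^(-0.07551) = 288.1·0.75922 = 218.731.
Rounded: 219.

219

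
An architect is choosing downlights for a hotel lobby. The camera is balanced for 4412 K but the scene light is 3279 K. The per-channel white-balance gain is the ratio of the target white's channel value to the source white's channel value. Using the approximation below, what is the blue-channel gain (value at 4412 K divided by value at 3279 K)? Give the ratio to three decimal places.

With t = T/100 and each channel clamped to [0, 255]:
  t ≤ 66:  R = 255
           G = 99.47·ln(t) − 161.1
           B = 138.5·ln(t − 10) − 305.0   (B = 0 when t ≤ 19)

1.437

At 3279 K (t = 32.79):
  B = 138.5·ln(32.79 − 10) − 305.0 = 138.5·ln 22.79 − 305.0 = 138.5·3.1263 − 305.0 = 127.996.
At 4412 K (t = 44.12):
  B = 138.5·ln(44.12 − 10) − 305.0 = 138.5·ln 34.12 − 305.0 = 138.5·3.5299 − 305.0 = 183.889.
Gain = 183.889 / 127.996 = 1.4367 → 1.437.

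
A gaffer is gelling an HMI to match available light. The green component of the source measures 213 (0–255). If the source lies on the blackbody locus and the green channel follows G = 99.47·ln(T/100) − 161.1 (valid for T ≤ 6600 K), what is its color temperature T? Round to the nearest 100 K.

ln t = (213 + 161.1) / 99.47 = 3.7609.
t = e^3.7609 = 42.989.
T = 100·t = 4299 K → 4300 K to the nearest 100 K.

4300 K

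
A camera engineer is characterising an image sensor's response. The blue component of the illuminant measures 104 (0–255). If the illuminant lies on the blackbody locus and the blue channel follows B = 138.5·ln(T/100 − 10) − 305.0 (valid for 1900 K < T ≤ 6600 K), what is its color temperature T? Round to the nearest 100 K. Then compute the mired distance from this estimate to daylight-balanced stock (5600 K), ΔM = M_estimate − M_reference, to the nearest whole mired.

+166 mireds

ln(t − 10) = (104 + 305.0) / 138.5 = 2.9531.
t − 10 = e^2.9531 = 19.165, so t = 29.165.
T = 100·t = 2916 K → 2900 K to the nearest 100 K.
M_estimate = 10⁶/2900 = 344.83; M_reference = 10⁶/5600 = 178.57.
ΔM = 344.83 − 178.57 = 166.26 → +166 mireds.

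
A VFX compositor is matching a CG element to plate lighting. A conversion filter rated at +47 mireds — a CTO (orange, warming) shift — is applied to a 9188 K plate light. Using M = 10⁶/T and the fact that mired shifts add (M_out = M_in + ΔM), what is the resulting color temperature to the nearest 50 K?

6400 K

M_in = 10⁶/9188 = 108.84 mireds.
M_out = 108.84 + (+47) = 155.84 mireds.
T_out = 10⁶/155.84 = 6416.9 K → 6400 K.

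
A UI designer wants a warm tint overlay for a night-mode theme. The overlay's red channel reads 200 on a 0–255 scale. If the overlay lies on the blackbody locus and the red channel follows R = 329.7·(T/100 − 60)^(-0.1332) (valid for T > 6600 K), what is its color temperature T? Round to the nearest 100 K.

(t − 60)^(-0.1332) = 200/329.7 = 0.60661.
t − 60 = 0.60661^(1/-0.1332) = 0.60661^(-7.508) = 42.638, so t = 102.638.
T = 100·t = 10264 K → 10300 K to the nearest 100 K.

10300 K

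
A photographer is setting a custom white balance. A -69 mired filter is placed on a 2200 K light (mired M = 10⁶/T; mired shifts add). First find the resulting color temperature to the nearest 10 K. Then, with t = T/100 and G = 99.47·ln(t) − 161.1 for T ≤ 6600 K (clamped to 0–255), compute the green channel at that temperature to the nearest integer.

M_in = 10⁶/2200 = 454.55; M_out = 454.55 + (-69) = 385.55.
T_out = 10⁶/385.55 = 2593.7 K → 2590 K; t = 25.9.
G = 99.47·ln 25.9 − 161.1 = 99.47·3.2542 − 161.1 = 162.600.
Rounded: 163.

163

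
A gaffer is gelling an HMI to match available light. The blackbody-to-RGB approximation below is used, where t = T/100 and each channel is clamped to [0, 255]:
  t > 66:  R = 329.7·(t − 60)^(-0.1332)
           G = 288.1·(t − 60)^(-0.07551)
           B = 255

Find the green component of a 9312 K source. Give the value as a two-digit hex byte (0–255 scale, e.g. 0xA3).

t = 9312/100 = 93.12; the t > 66 branch applies.
G = 288.1·(93.12 − 60)^(-0.07551) = 288.1·33.12^(-0.07551) = 288.1·0.76775 = 221.188.
Rounded: 221; in hex, 0xDD.

0xDD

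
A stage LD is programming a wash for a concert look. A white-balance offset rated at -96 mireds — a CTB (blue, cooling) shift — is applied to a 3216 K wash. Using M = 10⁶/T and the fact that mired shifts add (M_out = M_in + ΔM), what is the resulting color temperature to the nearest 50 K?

4650 K

M_in = 10⁶/3216 = 310.95 mireds.
M_out = 310.95 + (-96) = 214.95 mireds.
T_out = 10⁶/214.95 = 4652.3 K → 4650 K.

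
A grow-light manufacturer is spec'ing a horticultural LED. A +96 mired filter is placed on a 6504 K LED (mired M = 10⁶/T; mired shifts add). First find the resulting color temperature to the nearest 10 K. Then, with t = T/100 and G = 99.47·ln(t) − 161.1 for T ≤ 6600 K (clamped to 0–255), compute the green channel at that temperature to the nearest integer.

M_in = 10⁶/6504 = 153.75; M_out = 153.75 + (+96) = 249.75.
T_out = 10⁶/249.75 = 4004.0 K → 4000 K; t = 40.
G = 99.47·ln 40 − 161.1 = 99.47·3.6889 − 161.1 = 205.833.
Rounded: 206.

206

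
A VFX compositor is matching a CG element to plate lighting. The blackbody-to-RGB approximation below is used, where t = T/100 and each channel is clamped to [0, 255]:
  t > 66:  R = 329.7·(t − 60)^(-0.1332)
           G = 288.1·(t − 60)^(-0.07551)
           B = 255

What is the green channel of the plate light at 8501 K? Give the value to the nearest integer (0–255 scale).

226

t = 8501/100 = 85.01; the t > 66 branch applies.
G = 288.1·(85.01 − 60)^(-0.07551) = 288.1·25.01^(-0.07551) = 288.1·0.78420 = 225.929.
Rounded: 226.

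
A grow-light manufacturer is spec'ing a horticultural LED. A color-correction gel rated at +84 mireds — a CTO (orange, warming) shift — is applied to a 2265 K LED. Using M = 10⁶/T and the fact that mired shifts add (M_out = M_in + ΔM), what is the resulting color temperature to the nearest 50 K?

1900 K

M_in = 10⁶/2265 = 441.50 mireds.
M_out = 441.50 + (+84) = 525.50 mireds.
T_out = 10⁶/525.50 = 1902.9 K → 1900 K.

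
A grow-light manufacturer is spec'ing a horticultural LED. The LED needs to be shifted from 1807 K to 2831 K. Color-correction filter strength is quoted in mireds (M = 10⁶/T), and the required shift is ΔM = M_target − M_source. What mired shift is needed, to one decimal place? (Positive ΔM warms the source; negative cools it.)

-200.2 mireds

M_source = 10⁶/1807 = 553.403; M_target = 10⁶/2831 = 353.232.
ΔM = 353.232 − 553.403 = -200.171 → -200.2 mireds, a cooling shift.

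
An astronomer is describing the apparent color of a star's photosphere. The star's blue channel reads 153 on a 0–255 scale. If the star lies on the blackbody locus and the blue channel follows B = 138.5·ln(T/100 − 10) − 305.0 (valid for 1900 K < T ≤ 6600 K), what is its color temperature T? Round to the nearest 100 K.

ln(t − 10) = (153 + 305.0) / 138.5 = 3.3069.
t − 10 = e^3.3069 = 27.299, so t = 37.299.
T = 100·t = 3730 K → 3700 K to the nearest 100 K.

3700 K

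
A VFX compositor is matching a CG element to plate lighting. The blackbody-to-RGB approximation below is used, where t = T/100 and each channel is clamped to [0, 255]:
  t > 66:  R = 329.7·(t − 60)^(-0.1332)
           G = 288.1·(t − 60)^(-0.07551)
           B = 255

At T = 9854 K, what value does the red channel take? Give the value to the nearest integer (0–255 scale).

t = 9854/100 = 98.54; the t > 66 branch applies.
R = 329.7·(98.54 − 60)^(-0.1332) = 329.7·38.54^(-0.1332) = 329.7·0.61483 = 202.710.
Rounded: 203.

203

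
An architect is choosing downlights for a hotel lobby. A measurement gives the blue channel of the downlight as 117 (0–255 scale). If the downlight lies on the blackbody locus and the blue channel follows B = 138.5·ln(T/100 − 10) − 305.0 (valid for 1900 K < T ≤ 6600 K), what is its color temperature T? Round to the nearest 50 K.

ln(t − 10) = (117 + 305.0) / 138.5 = 3.0469.
t − 10 = e^3.0469 = 21.051, so t = 31.051.
T = 100·t = 3105 K → 3100 K to the nearest 50 K.

3100 K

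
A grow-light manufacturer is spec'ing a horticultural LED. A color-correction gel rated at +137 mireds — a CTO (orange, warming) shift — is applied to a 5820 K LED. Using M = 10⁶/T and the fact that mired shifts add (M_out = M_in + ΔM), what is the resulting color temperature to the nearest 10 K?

M_in = 10⁶/5820 = 171.82 mireds.
M_out = 171.82 + (+137) = 308.82 mireds.
T_out = 10⁶/308.82 = 3238.1 K → 3240 K.

3240 K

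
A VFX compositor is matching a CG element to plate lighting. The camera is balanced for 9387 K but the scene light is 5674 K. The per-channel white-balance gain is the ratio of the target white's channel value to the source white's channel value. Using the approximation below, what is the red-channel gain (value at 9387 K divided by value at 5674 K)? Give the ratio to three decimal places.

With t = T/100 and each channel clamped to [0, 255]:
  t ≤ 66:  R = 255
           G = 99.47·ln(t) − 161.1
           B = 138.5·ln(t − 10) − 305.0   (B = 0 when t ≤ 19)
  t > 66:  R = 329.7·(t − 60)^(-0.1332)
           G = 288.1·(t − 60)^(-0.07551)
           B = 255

At 5674 K (t = 56.74):
  R = 255 by definition for t ≤ 66.
At 9387 K (t = 93.87):
  R = 329.7·(93.87 − 60)^(-0.1332) = 329.7·33.87^(-0.1332) = 329.7·0.62550 = 206.228.
Gain = 206.228 / 255.000 = 0.8087 → 0.809.

0.809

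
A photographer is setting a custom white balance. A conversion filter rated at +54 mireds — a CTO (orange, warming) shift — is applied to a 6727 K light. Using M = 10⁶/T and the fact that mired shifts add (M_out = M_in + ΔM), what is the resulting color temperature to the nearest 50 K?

4950 K

M_in = 10⁶/6727 = 148.65 mireds.
M_out = 148.65 + (+54) = 202.65 mireds.
T_out = 10⁶/202.65 = 4934.5 K → 4950 K.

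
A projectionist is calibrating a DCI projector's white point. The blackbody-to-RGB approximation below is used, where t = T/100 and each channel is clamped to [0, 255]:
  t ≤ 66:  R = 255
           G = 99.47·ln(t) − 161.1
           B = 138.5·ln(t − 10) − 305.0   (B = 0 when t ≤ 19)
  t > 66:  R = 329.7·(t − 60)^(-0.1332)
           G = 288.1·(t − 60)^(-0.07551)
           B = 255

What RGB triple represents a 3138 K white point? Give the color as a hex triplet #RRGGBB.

#FFB677

t = 3138/100 = 31.38; the t ≤ 66 branch applies.
R = 255 by definition for t ≤ 66.
G = 99.47·ln 31.38 − 161.1 = 99.47·3.4462 − 161.1 = 181.691.
B = 138.5·ln(31.38 − 10) − 305.0 = 138.5·ln 21.38 − 305.0 = 138.5·3.0625 − 305.0 = 119.150.
Rounded: (255, 182, 119).
In hex: #FFB677.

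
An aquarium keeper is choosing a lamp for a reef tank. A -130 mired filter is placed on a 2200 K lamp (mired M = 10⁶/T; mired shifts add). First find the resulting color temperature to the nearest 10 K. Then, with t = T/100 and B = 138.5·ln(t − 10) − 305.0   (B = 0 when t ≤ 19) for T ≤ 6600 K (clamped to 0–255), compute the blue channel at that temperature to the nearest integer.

M_in = 10⁶/2200 = 454.55; M_out = 454.55 + (-130) = 324.55.
T_out = 10⁶/324.55 = 3081.2 K → 3080 K; t = 30.8.
B = 138.5·ln(30.8 − 10) − 305.0 = 138.5·ln 20.8 − 305.0 = 138.5·3.0350 − 305.0 = 115.341.
Rounded: 115.

115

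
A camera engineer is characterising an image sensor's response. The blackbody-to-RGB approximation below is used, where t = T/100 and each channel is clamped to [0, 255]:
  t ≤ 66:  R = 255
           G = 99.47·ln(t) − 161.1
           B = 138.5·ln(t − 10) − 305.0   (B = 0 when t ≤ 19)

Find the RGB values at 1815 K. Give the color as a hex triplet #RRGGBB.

#FF7F00

t = 1815/100 = 18.15; the t ≤ 66 branch applies.
R = 255 by definition for t ≤ 66.
G = 99.47·ln 18.15 − 161.1 = 99.47·2.8987 − 161.1 = 127.231.
t = 18.15 ≤ 19, so B = 0.
Rounded: (255, 127, 0).
In hex: #FF7F00.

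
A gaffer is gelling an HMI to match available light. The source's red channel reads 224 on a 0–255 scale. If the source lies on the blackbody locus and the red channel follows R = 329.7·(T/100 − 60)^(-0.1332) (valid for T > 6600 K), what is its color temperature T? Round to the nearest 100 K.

(t − 60)^(-0.1332) = 224/329.7 = 0.67941.
t − 60 = 0.67941^(1/-0.1332) = 0.67941^(-7.508) = 18.209, so t = 78.209.
T = 100·t = 7821 K → 7800 K to the nearest 100 K.

7800 K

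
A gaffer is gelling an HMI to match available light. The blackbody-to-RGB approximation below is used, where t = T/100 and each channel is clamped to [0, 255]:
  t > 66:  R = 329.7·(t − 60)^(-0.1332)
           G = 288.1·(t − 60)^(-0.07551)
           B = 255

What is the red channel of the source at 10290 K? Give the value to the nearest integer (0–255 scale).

t = 10290/100 = 102.9; the t > 66 branch applies.
R = 329.7·(102.9 − 60)^(-0.1332) = 329.7·42.9^(-0.1332) = 329.7·0.60612 = 199.837.
Rounded: 200.

200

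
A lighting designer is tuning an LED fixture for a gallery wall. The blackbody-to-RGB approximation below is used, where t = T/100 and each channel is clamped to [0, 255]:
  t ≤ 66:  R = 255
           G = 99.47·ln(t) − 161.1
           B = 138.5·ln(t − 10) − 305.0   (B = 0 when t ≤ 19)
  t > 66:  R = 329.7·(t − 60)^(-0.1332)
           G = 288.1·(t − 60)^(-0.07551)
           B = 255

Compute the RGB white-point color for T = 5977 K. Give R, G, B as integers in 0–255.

t = 5977/100 = 59.77; the t ≤ 66 branch applies.
R = 255 by definition for t ≤ 66.
G = 99.47·ln 59.77 − 161.1 = 99.47·4.0905 − 161.1 = 245.782.
B = 138.5·ln(59.77 − 10) − 305.0 = 138.5·ln 49.77 − 305.0 = 138.5·3.9074 − 305.0 = 236.177.
Rounded: (255, 246, 236).

R=255, G=246, B=236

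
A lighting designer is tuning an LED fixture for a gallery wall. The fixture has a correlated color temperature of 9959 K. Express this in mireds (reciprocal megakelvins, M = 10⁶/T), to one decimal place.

100.4 mireds

M = 10⁶ / 9959 = 100.412 → 100.4 mireds.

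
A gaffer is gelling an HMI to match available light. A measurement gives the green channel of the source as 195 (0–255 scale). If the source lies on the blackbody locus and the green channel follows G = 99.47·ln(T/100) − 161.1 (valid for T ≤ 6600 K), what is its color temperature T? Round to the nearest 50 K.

3600 K

ln t = (195 + 161.1) / 99.47 = 3.5800.
t = e^3.5800 = 35.873.
T = 100·t = 3587 K → 3600 K to the nearest 50 K.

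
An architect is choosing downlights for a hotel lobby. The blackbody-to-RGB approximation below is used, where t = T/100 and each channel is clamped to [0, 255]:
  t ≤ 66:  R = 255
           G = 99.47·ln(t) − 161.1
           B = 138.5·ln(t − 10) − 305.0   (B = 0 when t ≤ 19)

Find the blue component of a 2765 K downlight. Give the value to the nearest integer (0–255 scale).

93

t = 2765/100 = 27.65; the t ≤ 66 branch applies.
B = 138.5·ln(27.65 − 10) − 305.0 = 138.5·ln 17.65 − 305.0 = 138.5·2.8707 − 305.0 = 92.597.
Rounded: 93.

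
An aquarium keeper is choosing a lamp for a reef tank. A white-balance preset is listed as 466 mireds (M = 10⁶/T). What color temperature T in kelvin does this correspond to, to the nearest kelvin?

T = 10⁶ / 466 = 2145.92 K → 2146 K.

2146 K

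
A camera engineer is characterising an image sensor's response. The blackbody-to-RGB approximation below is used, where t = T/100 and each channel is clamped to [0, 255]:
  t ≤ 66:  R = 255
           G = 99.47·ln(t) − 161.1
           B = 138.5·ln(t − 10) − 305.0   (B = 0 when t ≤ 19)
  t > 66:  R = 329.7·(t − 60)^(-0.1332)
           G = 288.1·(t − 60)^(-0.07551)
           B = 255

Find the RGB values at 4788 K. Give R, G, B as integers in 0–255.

t = 4788/100 = 47.88; the t ≤ 66 branch applies.
R = 255 by definition for t ≤ 66.
G = 99.47·ln 47.88 − 161.1 = 99.47·3.8687 − 161.1 = 223.719.
B = 138.5·ln(47.88 − 10) − 305.0 = 138.5·ln 37.88 − 305.0 = 138.5·3.6344 − 305.0 = 198.368.
Rounded: (255, 224, 198).

R=255, G=224, B=198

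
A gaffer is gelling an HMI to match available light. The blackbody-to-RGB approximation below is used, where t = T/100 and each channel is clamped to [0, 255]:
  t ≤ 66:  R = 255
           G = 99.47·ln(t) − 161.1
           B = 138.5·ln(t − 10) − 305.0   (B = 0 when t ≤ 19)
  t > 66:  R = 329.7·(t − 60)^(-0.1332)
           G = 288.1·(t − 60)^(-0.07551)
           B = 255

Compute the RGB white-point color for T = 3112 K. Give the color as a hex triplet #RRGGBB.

t = 3112/100 = 31.12; the t ≤ 66 branch applies.
R = 255 by definition for t ≤ 66.
G = 99.47·ln 31.12 − 161.1 = 99.47·3.4379 − 161.1 = 180.863.
B = 138.5·ln(31.12 − 10) − 305.0 = 138.5·ln 21.12 − 305.0 = 138.5·3.0502 − 305.0 = 117.456.
Rounded: (255, 181, 117).
In hex: #FFB575.

#FFB575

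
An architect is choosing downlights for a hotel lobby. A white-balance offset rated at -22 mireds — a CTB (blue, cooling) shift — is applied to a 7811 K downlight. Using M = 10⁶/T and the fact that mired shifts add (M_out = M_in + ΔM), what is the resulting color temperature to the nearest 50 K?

M_in = 10⁶/7811 = 128.02 mireds.
M_out = 128.02 + (-22) = 106.02 mireds.
T_out = 10⁶/106.02 = 9431.8 K → 9450 K.

9450 K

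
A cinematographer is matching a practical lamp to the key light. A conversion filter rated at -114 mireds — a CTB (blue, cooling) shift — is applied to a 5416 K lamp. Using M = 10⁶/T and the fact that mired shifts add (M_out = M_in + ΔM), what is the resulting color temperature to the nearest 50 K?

14150 K

M_in = 10⁶/5416 = 184.64 mireds.
M_out = 184.64 + (-114) = 70.64 mireds.
T_out = 10⁶/70.64 = 14156.7 K → 14150 K.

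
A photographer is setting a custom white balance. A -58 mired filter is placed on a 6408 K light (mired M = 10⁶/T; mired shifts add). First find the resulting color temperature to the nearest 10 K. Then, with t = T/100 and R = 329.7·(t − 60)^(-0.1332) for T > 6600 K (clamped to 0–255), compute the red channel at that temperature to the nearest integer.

200

M_in = 10⁶/6408 = 156.05; M_out = 156.05 + (-58) = 98.05.
T_out = 10⁶/98.05 = 10198.4 K → 10200 K; t = 102.
R = 329.7·(102 − 60)^(-0.1332) = 329.7·42^(-0.1332) = 329.7·0.60783 = 200.402.
Rounded: 200.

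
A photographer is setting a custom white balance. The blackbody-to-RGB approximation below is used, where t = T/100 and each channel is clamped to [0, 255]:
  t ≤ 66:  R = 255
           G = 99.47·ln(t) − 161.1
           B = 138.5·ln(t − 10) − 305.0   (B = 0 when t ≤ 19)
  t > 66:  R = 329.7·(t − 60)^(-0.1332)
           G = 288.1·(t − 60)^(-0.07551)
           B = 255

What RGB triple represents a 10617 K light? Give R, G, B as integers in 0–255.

t = 10617/100 = 106.17; the t > 66 branch applies.
R = 329.7·(106.17 − 60)^(-0.1332) = 329.7·46.17^(-0.1332) = 329.7·0.60022 = 197.891.
G = 288.1·(106.17 − 60)^(-0.07551) = 288.1·46.17^(-0.07551) = 288.1·0.74873 = 215.709.
B = 255 by definition for t > 66.
Rounded: (198, 216, 255).

R=198, G=216, B=255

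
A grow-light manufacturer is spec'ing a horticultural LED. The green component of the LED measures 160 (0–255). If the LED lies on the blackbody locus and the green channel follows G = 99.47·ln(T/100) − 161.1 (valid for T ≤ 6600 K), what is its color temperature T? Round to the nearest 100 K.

2500 K

ln t = (160 + 161.1) / 99.47 = 3.2281.
t = e^3.2281 = 25.232.
T = 100·t = 2523 K → 2500 K to the nearest 100 K.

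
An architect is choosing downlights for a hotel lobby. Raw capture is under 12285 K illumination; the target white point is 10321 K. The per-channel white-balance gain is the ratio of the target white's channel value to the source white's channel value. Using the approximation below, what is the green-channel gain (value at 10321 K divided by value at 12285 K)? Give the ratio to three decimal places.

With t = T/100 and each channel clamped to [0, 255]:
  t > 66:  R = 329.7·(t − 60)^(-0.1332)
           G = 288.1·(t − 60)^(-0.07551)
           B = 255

At 12285 K (t = 122.85):
  G = 288.1·(122.85 − 60)^(-0.07551) = 288.1·62.85^(-0.07551) = 288.1·0.73149 = 210.743.
At 10321 K (t = 103.21):
  G = 288.1·(103.21 − 60)^(-0.07551) = 288.1·43.21^(-0.07551) = 288.1·0.75248 = 216.791.
Gain = 216.791 / 210.743 = 1.0287 → 1.029.

1.029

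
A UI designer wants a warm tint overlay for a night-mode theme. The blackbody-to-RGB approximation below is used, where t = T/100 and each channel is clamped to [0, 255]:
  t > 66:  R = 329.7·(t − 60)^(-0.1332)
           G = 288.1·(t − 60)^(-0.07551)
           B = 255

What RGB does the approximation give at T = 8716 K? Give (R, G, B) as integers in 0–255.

t = 8716/100 = 87.16; the t > 66 branch applies.
R = 329.7·(87.16 − 60)^(-0.1332) = 329.7·27.16^(-0.1332) = 329.7·0.64417 = 212.383.
G = 288.1·(87.16 − 60)^(-0.07551) = 288.1·27.16^(-0.07551) = 288.1·0.77933 = 224.526.
B = 255 by definition for t > 66.
Rounded: (212, 225, 255).

(212, 225, 255)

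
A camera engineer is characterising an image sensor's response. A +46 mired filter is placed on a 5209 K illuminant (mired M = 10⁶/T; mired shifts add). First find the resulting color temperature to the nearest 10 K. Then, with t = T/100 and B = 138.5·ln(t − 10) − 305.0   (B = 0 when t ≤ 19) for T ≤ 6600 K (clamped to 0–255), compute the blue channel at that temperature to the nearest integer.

175

M_in = 10⁶/5209 = 191.98; M_out = 191.98 + (+46) = 237.98.
T_out = 10⁶/237.98 = 4202.1 K → 4200 K; t = 42.
B = 138.5·ln(42 − 10) − 305.0 = 138.5·ln 32 − 305.0 = 138.5·3.4657 − 305.0 = 175.004.
Rounded: 175.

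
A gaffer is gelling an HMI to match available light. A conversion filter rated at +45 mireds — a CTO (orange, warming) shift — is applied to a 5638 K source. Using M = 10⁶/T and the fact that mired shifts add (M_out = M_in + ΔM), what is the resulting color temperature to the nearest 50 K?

M_in = 10⁶/5638 = 177.37 mireds.
M_out = 177.37 + (+45) = 222.37 mireds.
T_out = 10⁶/222.37 = 4497.1 K → 4500 K.

4500 K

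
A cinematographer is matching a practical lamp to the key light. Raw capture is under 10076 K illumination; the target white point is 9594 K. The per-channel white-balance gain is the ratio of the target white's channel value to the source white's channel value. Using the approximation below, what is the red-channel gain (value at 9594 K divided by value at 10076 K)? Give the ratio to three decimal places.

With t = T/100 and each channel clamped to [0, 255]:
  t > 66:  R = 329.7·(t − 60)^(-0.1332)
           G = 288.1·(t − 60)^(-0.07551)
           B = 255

At 10076 K (t = 100.76):
  R = 329.7·(100.76 − 60)^(-0.1332) = 329.7·40.76^(-0.1332) = 329.7·0.61026 = 201.204.
At 9594 K (t = 95.94):
  R = 329.7·(95.94 − 60)^(-0.1332) = 329.7·35.94^(-0.1332) = 329.7·0.62058 = 204.605.
Gain = 204.605 / 201.204 = 1.0169 → 1.017.

1.017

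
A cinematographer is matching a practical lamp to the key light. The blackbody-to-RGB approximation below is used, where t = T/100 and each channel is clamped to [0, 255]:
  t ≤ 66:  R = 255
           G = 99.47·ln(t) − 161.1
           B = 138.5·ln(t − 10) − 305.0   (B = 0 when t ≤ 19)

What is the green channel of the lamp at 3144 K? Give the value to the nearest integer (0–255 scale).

182

t = 3144/100 = 31.44; the t ≤ 66 branch applies.
G = 99.47·ln 31.44 − 161.1 = 99.47·3.4481 − 161.1 = 181.881.
Rounded: 182.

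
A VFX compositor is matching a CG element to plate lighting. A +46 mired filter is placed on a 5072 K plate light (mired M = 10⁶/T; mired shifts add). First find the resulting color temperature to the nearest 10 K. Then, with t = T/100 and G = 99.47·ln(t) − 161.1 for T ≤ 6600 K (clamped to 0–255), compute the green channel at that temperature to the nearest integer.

M_in = 10⁶/5072 = 197.16; M_out = 197.16 + (+46) = 243.16.
T_out = 10⁶/243.16 = 4112.5 K → 4110 K; t = 41.1.
G = 99.47·ln 41.1 − 161.1 = 99.47·3.7160 − 161.1 = 208.531.
Rounded: 209.

209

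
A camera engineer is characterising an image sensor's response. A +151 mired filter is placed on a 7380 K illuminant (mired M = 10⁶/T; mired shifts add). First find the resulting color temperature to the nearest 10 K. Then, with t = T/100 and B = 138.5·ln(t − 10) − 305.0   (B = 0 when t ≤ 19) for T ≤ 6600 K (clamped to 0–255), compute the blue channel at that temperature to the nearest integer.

M_in = 10⁶/7380 = 135.50; M_out = 135.50 + (+151) = 286.50.
T_out = 10⁶/286.50 = 3490.4 K → 3490 K; t = 34.9.
B = 138.5·ln(34.9 − 10) − 305.0 = 138.5·ln 24.9 − 305.0 = 138.5·3.2149 − 305.0 = 140.259.
Rounded: 140.

140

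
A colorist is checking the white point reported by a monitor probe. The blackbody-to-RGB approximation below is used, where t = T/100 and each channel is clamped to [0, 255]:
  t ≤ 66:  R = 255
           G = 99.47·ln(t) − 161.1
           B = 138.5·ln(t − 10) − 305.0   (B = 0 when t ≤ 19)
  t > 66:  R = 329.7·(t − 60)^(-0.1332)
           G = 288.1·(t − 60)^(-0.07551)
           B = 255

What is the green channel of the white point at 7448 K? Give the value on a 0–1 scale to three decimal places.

0.923

t = 7448/100 = 74.48; the t > 66 branch applies.
G = 288.1·(74.48 − 60)^(-0.07551) = 288.1·14.48^(-0.07551) = 288.1·0.81724 = 235.447.
On a 0–1 scale: 235.447/255 = 0.9233 → 0.923.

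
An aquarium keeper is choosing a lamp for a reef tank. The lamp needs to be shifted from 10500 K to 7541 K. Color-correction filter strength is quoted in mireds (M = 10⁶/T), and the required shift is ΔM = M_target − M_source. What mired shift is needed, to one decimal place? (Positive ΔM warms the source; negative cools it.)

+37.4 mireds

M_source = 10⁶/10500 = 95.238; M_target = 10⁶/7541 = 132.608.
ΔM = 132.608 − 95.238 = 37.370 → +37.4 mireds, a warming shift.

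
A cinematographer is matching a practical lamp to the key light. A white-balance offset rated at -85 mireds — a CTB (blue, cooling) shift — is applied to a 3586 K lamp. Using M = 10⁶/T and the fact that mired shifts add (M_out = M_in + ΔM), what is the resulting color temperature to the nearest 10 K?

5160 K

M_in = 10⁶/3586 = 278.86 mireds.
M_out = 278.86 + (-85) = 193.86 mireds.
T_out = 10⁶/193.86 = 5158.3 K → 5160 K.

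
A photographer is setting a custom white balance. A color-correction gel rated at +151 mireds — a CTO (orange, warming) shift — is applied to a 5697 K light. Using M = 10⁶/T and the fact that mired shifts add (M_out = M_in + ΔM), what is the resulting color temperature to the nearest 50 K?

3050 K

M_in = 10⁶/5697 = 175.53 mireds.
M_out = 175.53 + (+151) = 326.53 mireds.
T_out = 10⁶/326.53 = 3062.5 K → 3050 K.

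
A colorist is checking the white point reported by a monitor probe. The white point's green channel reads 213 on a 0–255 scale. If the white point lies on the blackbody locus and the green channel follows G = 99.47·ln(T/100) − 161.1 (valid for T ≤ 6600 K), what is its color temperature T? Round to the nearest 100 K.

4300 K

ln t = (213 + 161.1) / 99.47 = 3.7609.
t = e^3.7609 = 42.989.
T = 100·t = 4299 K → 4300 K to the nearest 100 K.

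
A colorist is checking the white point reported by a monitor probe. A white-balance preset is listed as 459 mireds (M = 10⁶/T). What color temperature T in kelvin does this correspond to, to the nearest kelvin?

T = 10⁶ / 459 = 2178.65 K → 2179 K.

2179 K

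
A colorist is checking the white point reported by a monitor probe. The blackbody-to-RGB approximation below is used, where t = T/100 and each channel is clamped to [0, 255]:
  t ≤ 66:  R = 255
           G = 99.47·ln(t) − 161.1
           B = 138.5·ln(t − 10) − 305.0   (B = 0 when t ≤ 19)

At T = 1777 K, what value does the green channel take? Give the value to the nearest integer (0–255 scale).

t = 1777/100 = 17.77; the t ≤ 66 branch applies.
G = 99.47·ln 17.77 − 161.1 = 99.47·2.8775 − 161.1 = 125.126.
Rounded: 125.

125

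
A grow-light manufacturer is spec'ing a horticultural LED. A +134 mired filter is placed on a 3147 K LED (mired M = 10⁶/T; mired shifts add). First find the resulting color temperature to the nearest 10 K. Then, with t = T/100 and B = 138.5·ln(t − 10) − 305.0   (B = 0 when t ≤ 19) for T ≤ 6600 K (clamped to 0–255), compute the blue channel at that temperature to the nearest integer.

M_in = 10⁶/3147 = 317.76; M_out = 317.76 + (+134) = 451.76.
T_out = 10⁶/451.76 = 2213.6 K → 2210 K; t = 22.1.
B = 138.5·ln(22.1 − 10) − 305.0 = 138.5·ln 12.1 − 305.0 = 138.5·2.4932 − 305.0 = 40.309.
Rounded: 40.

40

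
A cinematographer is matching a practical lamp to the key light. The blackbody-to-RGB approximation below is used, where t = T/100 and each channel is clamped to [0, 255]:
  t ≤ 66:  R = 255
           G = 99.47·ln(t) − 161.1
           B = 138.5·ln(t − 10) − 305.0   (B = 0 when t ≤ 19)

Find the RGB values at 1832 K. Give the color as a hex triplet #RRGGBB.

#FF8000

t = 1832/100 = 18.32; the t ≤ 66 branch applies.
R = 255 by definition for t ≤ 66.
G = 99.47·ln 18.32 − 161.1 = 99.47·2.9080 − 161.1 = 128.158.
t = 18.32 ≤ 19, so B = 0.
Rounded: (255, 128, 0).
In hex: #FF8000.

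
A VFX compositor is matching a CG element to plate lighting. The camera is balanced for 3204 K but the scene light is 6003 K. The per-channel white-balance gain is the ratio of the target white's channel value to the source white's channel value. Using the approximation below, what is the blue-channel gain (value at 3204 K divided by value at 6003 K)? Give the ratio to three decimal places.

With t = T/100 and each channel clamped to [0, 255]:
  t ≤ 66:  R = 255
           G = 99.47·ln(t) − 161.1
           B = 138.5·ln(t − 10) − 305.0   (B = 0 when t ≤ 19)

0.521

At 6003 K (t = 60.03):
  B = 138.5·ln(60.03 − 10) − 305.0 = 138.5·ln 50.03 − 305.0 = 138.5·3.9126 − 305.0 = 236.898.
At 3204 K (t = 32.04):
  B = 138.5·ln(32.04 − 10) − 305.0 = 138.5·ln 22.04 − 305.0 = 138.5·3.0929 − 305.0 = 123.361.
Gain = 123.361 / 236.898 = 0.5207 → 0.521.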